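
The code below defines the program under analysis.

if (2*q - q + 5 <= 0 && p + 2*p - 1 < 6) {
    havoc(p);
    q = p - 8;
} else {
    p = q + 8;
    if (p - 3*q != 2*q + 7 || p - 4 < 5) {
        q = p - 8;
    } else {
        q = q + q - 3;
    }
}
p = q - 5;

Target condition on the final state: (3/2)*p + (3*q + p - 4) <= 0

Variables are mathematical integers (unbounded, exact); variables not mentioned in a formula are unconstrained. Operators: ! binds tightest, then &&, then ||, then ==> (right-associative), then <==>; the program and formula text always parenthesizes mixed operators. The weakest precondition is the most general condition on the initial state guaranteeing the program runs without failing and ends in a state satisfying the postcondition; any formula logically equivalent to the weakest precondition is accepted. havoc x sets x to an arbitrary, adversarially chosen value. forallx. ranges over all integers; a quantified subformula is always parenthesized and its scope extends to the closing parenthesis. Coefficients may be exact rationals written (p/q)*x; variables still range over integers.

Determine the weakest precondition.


Working backward. After the program, the postcondition (3/2)*p + (3*q + p - 4) <= 0 must hold; in canonical form it is (5/2)*p + 3*q <= 4.
Before p := q - 5: (11/2)*q <= 33/2
Then branch requires forall p_1. (11/2)*p_1 <= 121/2; else branch requires ((4*q != 1 || q < 1) ==> (11/2)*q <= 33/2) && ((!(4*q != 1 || q < 1)) ==> 11*q <= 33).
Before the if: ((q <= -5 && 3*p < 7) ==> (forall p_1. (11/2)*p_1 <= 121/2)) && ((!(q <= -5 && 3*p < 7)) ==> (((4*q != 1 || q < 1) ==> (11/2)*q <= 33/2) && ((!(4*q != 1 || q < 1)) ==> 11*q <= 33)))
Answer: WP = ((q <= -5 && 3*p < 7) ==> (forall p_1. (11/2)*p_1 <= 121/2)) && ((!(q <= -5 && 3*p < 7)) ==> (((4*q != 1 || q < 1) ==> (11/2)*q <= 33/2) && ((!(4*q != 1 || q < 1)) ==> 11*q <= 33)))


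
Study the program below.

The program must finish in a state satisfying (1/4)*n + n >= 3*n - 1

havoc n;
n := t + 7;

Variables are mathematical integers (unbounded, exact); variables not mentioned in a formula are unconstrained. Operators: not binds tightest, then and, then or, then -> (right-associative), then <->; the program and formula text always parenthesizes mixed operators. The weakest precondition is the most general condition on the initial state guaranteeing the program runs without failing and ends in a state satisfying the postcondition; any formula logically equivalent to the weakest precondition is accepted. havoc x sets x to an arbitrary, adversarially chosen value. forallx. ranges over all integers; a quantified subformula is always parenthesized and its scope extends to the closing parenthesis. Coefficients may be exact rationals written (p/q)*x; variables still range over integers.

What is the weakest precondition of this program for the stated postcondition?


Working backward. After the program, the postcondition (1/4)*n + n >= 3*n - 1 must hold; in canonical form it is (7/4)*n <= 1.
Before n := t + 7: (7/4)*t <= -45/4
Before havoc n: (7/4)*t <= -45/4
Answer: WP = (7/4)*t <= -45/4


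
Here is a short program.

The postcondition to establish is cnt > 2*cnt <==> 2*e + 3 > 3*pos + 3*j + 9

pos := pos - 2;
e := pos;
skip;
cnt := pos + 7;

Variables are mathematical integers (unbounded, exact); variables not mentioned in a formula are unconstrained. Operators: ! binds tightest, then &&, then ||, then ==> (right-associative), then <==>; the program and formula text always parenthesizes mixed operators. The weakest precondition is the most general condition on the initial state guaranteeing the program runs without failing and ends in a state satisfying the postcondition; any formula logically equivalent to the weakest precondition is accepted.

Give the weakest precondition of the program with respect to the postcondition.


Working backward. After the program, the postcondition cnt > 2*cnt <==> 2*e + 3 > 3*pos + 3*j + 9 must hold; in canonical form it is cnt < 0 <==> 2*e > 3*j + 3*pos + 6.
Before cnt := pos + 7: pos < -7 <==> 2*e > 3*j + 3*pos + 6
Before skip: pos < -7 <==> 2*e > 3*j + 3*pos + 6
Before e := pos: pos < -7 <==> 3*j + pos < -6
Before pos := pos - 2: pos < -5 <==> 3*j + pos < -4
Answer: WP = pos < -5 <==> 3*j + pos < -4


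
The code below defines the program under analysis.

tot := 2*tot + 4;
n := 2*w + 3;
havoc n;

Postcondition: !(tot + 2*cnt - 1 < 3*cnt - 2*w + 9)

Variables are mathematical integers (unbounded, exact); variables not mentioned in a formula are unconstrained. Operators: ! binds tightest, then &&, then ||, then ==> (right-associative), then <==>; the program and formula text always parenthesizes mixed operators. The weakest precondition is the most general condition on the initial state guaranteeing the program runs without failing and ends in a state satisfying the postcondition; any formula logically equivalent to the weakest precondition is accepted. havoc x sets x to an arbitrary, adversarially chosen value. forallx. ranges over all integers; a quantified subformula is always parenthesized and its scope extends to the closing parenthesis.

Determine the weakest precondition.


Working backward. After the program, the postcondition !(tot + 2*cnt - 1 < 3*cnt - 2*w + 9) must hold; in canonical form it is !(tot + 2*w < cnt + 10).
Before havoc n: !(tot + 2*w < cnt + 10)
Before n := 2*w + 3: !(tot + 2*w < cnt + 10)
Before tot := 2*tot + 4: !(2*tot + 2*w < cnt + 6)
Answer: WP = !(2*tot + 2*w < cnt + 6)


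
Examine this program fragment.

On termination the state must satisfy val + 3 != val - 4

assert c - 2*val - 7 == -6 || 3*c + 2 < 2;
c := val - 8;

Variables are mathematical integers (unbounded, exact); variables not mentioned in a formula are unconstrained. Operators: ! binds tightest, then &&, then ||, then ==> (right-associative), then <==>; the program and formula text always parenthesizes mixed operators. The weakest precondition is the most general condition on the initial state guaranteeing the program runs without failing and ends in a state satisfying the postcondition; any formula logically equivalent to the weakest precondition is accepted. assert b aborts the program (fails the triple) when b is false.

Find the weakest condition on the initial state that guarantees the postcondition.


Working backward. After the program, the postcondition val + 3 != val - 4 must hold; in canonical form it is true.
Before c := val - 8: true
Before assert c - 2*val - 7 == -6 || 3*c + 2 < 2: c == 2*val + 1 || 3*c < 0
Answer: WP = c == 2*val + 1 || 3*c < 0


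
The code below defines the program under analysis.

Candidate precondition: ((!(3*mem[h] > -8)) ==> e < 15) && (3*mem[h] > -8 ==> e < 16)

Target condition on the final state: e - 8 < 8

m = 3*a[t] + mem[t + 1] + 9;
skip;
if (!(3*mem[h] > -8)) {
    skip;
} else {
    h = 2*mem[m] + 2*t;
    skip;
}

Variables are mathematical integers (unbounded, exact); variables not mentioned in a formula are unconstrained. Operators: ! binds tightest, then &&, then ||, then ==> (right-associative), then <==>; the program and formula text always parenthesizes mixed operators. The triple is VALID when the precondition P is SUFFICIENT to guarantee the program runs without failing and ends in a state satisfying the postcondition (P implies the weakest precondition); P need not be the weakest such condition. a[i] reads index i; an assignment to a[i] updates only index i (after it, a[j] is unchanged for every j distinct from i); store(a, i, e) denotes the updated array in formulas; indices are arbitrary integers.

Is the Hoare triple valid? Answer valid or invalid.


Working backward. After the program, the postcondition e - 8 < 8 must hold; in canonical form it is e < 16.
Then branch requires e < 16; else branch requires e < 16.
Before the if: ((!(3*mem[h] > -8)) ==> e < 16) && (3*mem[h] > -8 ==> e < 16)
Before skip: ((!(3*mem[h] > -8)) ==> e < 16) && (3*mem[h] > -8 ==> e < 16)
Before m := 3*a[t] + mem[t + 1] + 9: ((!(3*mem[h] > -8)) ==> e < 16) && (3*mem[h] > -8 ==> e < 16)
The weakest precondition is ((!(3*mem[h] > -8)) ==> e < 16) && (3*mem[h] > -8 ==> e < 16).
Check whether ((!(3*mem[h] > -8)) ==> e < 15) && (3*mem[h] > -8 ==> e < 16) implies it.
Every state satisfying the precondition satisfies the weakest precondition: the implication holds.
Answer: valid


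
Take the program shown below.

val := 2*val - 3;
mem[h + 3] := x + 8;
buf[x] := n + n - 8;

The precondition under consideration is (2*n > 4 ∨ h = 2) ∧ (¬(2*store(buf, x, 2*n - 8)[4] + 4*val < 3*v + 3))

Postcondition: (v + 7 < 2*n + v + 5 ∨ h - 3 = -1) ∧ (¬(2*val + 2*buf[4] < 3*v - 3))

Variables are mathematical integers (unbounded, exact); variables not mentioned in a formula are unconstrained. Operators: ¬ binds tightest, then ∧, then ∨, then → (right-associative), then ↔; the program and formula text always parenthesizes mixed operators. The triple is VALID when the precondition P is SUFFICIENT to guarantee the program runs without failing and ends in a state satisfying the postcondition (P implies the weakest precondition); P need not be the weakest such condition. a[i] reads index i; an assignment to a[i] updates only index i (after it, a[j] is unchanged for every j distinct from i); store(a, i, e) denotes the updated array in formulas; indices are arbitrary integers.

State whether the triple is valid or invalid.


Working backward. After the program, the postcondition (v + 7 < 2*n + v + 5 ∨ h - 3 = -1) ∧ (¬(2*val + 2*buf[4] < 3*v - 3)) must hold; in canonical form it is (2*n > 2 ∨ h = 2) ∧ (¬(2*buf[4] + 2*val < 3*v - 3)).
Before buf[x] := n + n - 8: (2*n > 2 ∨ h = 2) ∧ (¬(2*store(buf, x, 2*n - 8)[4] + 2*val < 3*v - 3))
Before mem[h + 3] := x + 8: (2*n > 2 ∨ h = 2) ∧ (¬(2*store(buf, x, 2*n - 8)[4] + 2*val < 3*v - 3))
Before val := 2*val - 3: (2*n > 2 ∨ h = 2) ∧ (¬(2*store(buf, x, 2*n - 8)[4] + 4*val < 3*v + 3))
The weakest precondition is (2*n > 2 ∨ h = 2) ∧ (¬(2*store(buf, x, 2*n - 8)[4] + 4*val < 3*v + 3)).
Check whether (2*n > 4 ∨ h = 2) ∧ (¬(2*store(buf, x, 2*n - 8)[4] + 4*val < 3*v + 3)) implies it.
Every state satisfying the precondition satisfies the weakest precondition: the implication holds.
Answer: valid


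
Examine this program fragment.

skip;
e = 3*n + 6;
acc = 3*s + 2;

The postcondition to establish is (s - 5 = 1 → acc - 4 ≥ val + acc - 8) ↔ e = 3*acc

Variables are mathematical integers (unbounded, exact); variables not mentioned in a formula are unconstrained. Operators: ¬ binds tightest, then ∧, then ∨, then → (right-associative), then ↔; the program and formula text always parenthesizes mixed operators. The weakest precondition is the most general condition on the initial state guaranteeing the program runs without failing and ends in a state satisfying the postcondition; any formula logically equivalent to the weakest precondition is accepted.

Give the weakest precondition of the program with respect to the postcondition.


Working backward. After the program, the postcondition (s - 5 = 1 → acc - 4 ≥ val + acc - 8) ↔ e = 3*acc must hold; in canonical form it is (s = 6 → val ≤ 4) ↔ e = 3*acc.
Before acc := 3*s + 2: (s = 6 → val ≤ 4) ↔ e = 9*s + 6
Before e := 3*n + 6: (s = 6 → val ≤ 4) ↔ 3*n = 9*s
Before skip: (s = 6 → val ≤ 4) ↔ 3*n = 9*s
Answer: WP = (s = 6 → val ≤ 4) ↔ 3*n = 9*s


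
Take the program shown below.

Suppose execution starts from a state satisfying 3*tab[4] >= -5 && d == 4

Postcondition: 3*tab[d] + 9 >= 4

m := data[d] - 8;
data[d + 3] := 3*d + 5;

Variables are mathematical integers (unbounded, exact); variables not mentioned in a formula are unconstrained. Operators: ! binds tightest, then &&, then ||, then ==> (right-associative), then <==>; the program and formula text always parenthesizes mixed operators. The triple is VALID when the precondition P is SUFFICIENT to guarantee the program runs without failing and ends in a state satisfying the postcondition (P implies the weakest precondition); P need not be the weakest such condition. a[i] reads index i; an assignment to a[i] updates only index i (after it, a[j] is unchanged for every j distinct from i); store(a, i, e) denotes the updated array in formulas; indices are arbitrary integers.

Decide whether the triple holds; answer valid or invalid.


Working backward. After the program, the postcondition 3*tab[d] + 9 >= 4 must hold; in canonical form it is 3*tab[d] >= -5.
Before data[d + 3] := 3*d + 5: 3*tab[d] >= -5
Before m := data[d] - 8: 3*tab[d] >= -5
The weakest precondition is 3*tab[d] >= -5.
Check whether 3*tab[4] >= -5 && d == 4 implies it.
Every state satisfying the precondition satisfies the weakest precondition: the implication holds.
Answer: valid


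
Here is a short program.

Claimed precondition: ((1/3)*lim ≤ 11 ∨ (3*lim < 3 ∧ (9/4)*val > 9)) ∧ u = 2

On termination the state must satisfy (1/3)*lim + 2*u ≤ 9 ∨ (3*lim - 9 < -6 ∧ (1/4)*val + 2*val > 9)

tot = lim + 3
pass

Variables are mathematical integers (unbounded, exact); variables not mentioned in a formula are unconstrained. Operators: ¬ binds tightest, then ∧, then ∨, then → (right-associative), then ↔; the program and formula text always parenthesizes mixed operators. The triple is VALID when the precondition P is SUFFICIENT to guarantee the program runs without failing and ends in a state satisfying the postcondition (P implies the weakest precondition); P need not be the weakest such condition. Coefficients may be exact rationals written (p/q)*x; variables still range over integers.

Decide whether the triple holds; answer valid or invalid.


Working backward. After the program, the postcondition (1/3)*lim + 2*u ≤ 9 ∨ (3*lim - 9 < -6 ∧ (1/4)*val + 2*val > 9) must hold; in canonical form it is (1/3)*lim + 2*u ≤ 9 ∨ (3*lim < 3 ∧ (9/4)*val > 9).
Before skip: (1/3)*lim + 2*u ≤ 9 ∨ (3*lim < 3 ∧ (9/4)*val > 9)
Before tot := lim + 3: (1/3)*lim + 2*u ≤ 9 ∨ (3*lim < 3 ∧ (9/4)*val > 9)
The weakest precondition is (1/3)*lim + 2*u ≤ 9 ∨ (3*lim < 3 ∧ (9/4)*val > 9).
Check whether ((1/3)*lim ≤ 11 ∨ (3*lim < 3 ∧ (9/4)*val > 9)) ∧ u = 2 implies it.
Countermodel: at the initial state lim = 16, u = 2, val = 5, the precondition holds but the weakest precondition fails.
Answer: invalid


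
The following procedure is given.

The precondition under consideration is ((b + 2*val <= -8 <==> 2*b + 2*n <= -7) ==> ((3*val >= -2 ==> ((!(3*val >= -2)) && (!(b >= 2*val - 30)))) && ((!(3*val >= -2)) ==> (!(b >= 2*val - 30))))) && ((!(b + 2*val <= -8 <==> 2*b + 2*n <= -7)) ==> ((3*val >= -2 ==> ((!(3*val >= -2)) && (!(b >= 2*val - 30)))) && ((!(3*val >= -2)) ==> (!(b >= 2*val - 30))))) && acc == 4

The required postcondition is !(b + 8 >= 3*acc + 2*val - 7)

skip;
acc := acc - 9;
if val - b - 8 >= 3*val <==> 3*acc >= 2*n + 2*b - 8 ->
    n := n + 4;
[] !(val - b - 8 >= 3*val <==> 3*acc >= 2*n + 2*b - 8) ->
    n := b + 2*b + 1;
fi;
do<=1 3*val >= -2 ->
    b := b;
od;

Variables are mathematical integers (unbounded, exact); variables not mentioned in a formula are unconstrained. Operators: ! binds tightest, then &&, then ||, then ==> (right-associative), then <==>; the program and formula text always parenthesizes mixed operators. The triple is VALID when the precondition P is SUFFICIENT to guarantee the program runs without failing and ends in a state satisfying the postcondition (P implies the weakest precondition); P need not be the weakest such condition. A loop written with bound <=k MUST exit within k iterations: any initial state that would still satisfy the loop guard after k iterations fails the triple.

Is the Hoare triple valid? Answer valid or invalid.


Working backward. After the program, the postcondition !(b + 8 >= 3*acc + 2*val - 7) must hold; in canonical form it is !(b >= 3*acc + 2*val - 15).
Before the loop (bound <=1), unroll the exhaustion recursion (WP_0 = exit-now case; WP_j = one more guarded iteration, up to j = 1):
  WP_0: (!(3*val >= -2)) && (!(b >= 3*acc + 2*val - 15))
  WP_1: (3*val >= -2 ==> ((!(3*val >= -2)) && (!(b >= 3*acc + 2*val - 15)))) && ((!(3*val >= -2)) ==> (!(b >= 3*acc + 2*val - 15)))
So before the loop: (3*val >= -2 ==> ((!(3*val >= -2)) && (!(b >= 3*acc + 2*val - 15)))) && ((!(3*val >= -2)) ==> (!(b >= 3*acc + 2*val - 15)))
Then branch requires (3*val >= -2 ==> ((!(3*val >= -2)) && (!(b >= 3*acc + 2*val - 15)))) && ((!(3*val >= -2)) ==> (!(b >= 3*acc + 2*val - 15))); else branch requires (3*val >= -2 ==> ((!(3*val >= -2)) && (!(b >= 3*acc + 2*val - 15)))) && ((!(3*val >= -2)) ==> (!(b >= 3*acc + 2*val - 15))).
Before the if: ((b + 2*val <= -8 <==> 3*acc >= 2*b + 2*n - 8) ==> ((3*val >= -2 ==> ((!(3*val >= -2)) && (!(b >= 3*acc + 2*val - 15)))) && ((!(3*val >= -2)) ==> (!(b >= 3*acc + 2*val - 15))))) && ((!(b + 2*val <= -8 <==> 3*acc >= 2*b + 2*n - 8)) ==> ((3*val >= -2 ==> ((!(3*val >= -2)) && (!(b >= 3*acc + 2*val - 15)))) && ((!(3*val >= -2)) ==> (!(b >= 3*acc + 2*val - 15)))))
Before acc := acc - 9: ((b + 2*val <= -8 <==> 3*acc >= 2*b + 2*n + 19) ==> ((3*val >= -2 ==> ((!(3*val >= -2)) && (!(b >= 3*acc + 2*val - 42)))) && ((!(3*val >= -2)) ==> (!(b >= 3*acc + 2*val - 42))))) && ((!(b + 2*val <= -8 <==> 3*acc >= 2*b + 2*n + 19)) ==> ((3*val >= -2 ==> ((!(3*val >= -2)) && (!(b >= 3*acc + 2*val - 42)))) && ((!(3*val >= -2)) ==> (!(b >= 3*acc + 2*val - 42)))))
Before skip: ((b + 2*val <= -8 <==> 3*acc >= 2*b + 2*n + 19) ==> ((3*val >= -2 ==> ((!(3*val >= -2)) && (!(b >= 3*acc + 2*val - 42)))) && ((!(3*val >= -2)) ==> (!(b >= 3*acc + 2*val - 42))))) && ((!(b + 2*val <= -8 <==> 3*acc >= 2*b + 2*n + 19)) ==> ((3*val >= -2 ==> ((!(3*val >= -2)) && (!(b >= 3*acc + 2*val - 42)))) && ((!(3*val >= -2)) ==> (!(b >= 3*acc + 2*val - 42)))))
The weakest precondition is ((b + 2*val <= -8 <==> 3*acc >= 2*b + 2*n + 19) ==> ((3*val >= -2 ==> ((!(3*val >= -2)) && (!(b >= 3*acc + 2*val - 42)))) && ((!(3*val >= -2)) ==> (!(b >= 3*acc + 2*val - 42))))) && ((!(b + 2*val <= -8 <==> 3*acc >= 2*b + 2*n + 19)) ==> ((3*val >= -2 ==> ((!(3*val >= -2)) && (!(b >= 3*acc + 2*val - 42)))) && ((!(3*val >= -2)) ==> (!(b >= 3*acc + 2*val - 42))))).
Check whether ((b + 2*val <= -8 <==> 2*b + 2*n <= -7) ==> ((3*val >= -2 ==> ((!(3*val >= -2)) && (!(b >= 2*val - 30)))) && ((!(3*val >= -2)) ==> (!(b >= 2*val - 30))))) && ((!(b + 2*val <= -8 <==> 2*b + 2*n <= -7)) ==> ((3*val >= -2 ==> ((!(3*val >= -2)) && (!(b >= 2*val - 30)))) && ((!(3*val >= -2)) ==> (!(b >= 2*val - 30))))) && acc == 4 implies it.
Every state satisfying the precondition satisfies the weakest precondition: the implication holds.
Answer: valid


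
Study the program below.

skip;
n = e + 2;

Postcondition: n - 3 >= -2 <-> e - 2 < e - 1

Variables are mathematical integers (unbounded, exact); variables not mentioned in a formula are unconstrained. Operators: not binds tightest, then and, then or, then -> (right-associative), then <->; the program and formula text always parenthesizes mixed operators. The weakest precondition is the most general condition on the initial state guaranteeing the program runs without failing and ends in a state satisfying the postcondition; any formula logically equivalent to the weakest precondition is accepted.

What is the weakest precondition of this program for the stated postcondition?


Working backward. After the program, the postcondition n - 3 >= -2 <-> e - 2 < e - 1 must hold; in canonical form it is n >= 1.
Before n := e + 2: e >= -1
Before skip: e >= -1
Answer: WP = e >= -1


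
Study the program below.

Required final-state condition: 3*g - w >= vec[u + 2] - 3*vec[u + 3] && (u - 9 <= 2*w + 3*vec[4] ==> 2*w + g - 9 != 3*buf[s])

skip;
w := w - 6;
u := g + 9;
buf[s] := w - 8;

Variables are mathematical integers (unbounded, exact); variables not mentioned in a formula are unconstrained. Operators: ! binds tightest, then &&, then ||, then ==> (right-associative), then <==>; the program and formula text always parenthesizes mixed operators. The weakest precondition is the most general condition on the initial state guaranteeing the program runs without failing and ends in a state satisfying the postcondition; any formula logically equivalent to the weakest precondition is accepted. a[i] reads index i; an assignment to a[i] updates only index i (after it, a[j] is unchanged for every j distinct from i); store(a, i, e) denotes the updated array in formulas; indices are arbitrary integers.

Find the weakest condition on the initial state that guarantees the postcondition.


Working backward. After the program, the postcondition 3*g - w >= vec[u + 2] - 3*vec[u + 3] && (u - 9 <= 2*w + 3*vec[4] ==> 2*w + g - 9 != 3*buf[s]) must hold; in canonical form it is 3*vec[u + 3] + 3*g >= vec[u + 2] + w && (u <= 3*vec[4] + 2*w + 9 ==> g + 2*w != 3*buf[s] + 9).
Before buf[s] := w - 8: 3*vec[u + 3] + 3*g >= vec[u + 2] + w && (u <= 3*vec[4] + 2*w + 9 ==> g + 2*w != 3*store(buf, s, w - 8)[s] + 9)
Before u := g + 9: 3*vec[g + 12] + 3*g >= vec[g + 11] + w && (g <= 3*vec[4] + 2*w ==> g + 2*w != 3*store(buf, s, w - 8)[s] + 9)
Before w := w - 6: 3*vec[g + 12] + 3*g >= vec[g + 11] + w - 6 && (g <= 3*vec[4] + 2*w - 12 ==> g + 2*w != 3*store(buf, s, w - 14)[s] + 21)
Before skip: 3*vec[g + 12] + 3*g >= vec[g + 11] + w - 6 && (g <= 3*vec[4] + 2*w - 12 ==> g + 2*w != 3*store(buf, s, w - 14)[s] + 21)
Answer: WP = 3*vec[g + 12] + 3*g >= vec[g + 11] + w - 6 && (g <= 3*vec[4] + 2*w - 12 ==> g + 2*w != 3*store(buf, s, w - 14)[s] + 21)


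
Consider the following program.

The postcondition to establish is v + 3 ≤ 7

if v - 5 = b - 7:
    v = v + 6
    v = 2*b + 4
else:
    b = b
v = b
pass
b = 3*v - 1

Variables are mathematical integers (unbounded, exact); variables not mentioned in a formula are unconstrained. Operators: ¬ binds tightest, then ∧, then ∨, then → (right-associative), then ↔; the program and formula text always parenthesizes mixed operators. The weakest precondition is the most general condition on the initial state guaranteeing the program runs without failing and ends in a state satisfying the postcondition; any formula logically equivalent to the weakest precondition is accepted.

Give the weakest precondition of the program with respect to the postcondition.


Working backward. After the program, the postcondition v + 3 ≤ 7 must hold; in canonical form it is v ≤ 4.
Before b := 3*v - 1: v ≤ 4
Before skip: v ≤ 4
Before v := b: b ≤ 4
Then branch requires b ≤ 4; else branch requires b ≤ 4.
Before the if: (v = b - 2 → b ≤ 4) ∧ ((¬(v = b - 2)) → b ≤ 4)
Answer: WP = (v = b - 2 → b ≤ 4) ∧ ((¬(v = b - 2)) → b ≤ 4)


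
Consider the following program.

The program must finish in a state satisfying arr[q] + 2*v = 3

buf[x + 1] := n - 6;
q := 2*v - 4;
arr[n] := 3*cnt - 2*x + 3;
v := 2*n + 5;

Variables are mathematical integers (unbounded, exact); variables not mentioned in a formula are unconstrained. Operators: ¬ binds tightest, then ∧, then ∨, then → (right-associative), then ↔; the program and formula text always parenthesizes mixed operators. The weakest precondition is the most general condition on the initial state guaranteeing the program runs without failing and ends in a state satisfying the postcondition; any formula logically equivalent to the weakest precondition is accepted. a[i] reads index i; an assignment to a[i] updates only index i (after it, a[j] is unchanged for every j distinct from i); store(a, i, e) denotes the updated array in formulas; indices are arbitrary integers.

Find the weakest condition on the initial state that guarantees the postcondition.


Working backward. After the program, arr[q] + 2*v = 3 must hold.
Before v := 2*n + 5: arr[q] + 4*n = -7
Before arr[n] := 3*cnt - 2*x + 3: store(arr, n, 3*cnt - 2*x + 3)[q] + 4*n = -7
Before q := 2*v - 4: store(arr, n, 3*cnt - 2*x + 3)[2*v - 4] + 4*n = -7
Before buf[x + 1] := n - 6: store(arr, n, 3*cnt - 2*x + 3)[2*v - 4] + 4*n = -7
Answer: WP = store(arr, n, 3*cnt - 2*x + 3)[2*v - 4] + 4*n = -7


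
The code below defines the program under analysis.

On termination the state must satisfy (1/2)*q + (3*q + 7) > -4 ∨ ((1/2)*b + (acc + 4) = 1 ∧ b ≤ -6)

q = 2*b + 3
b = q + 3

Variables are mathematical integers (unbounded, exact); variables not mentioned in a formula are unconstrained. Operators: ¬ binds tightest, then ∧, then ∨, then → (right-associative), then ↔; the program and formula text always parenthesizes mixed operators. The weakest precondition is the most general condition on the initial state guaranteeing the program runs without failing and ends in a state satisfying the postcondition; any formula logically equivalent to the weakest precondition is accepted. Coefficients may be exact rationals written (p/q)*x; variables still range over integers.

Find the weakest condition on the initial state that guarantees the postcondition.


Working backward. After the program, the postcondition (1/2)*q + (3*q + 7) > -4 ∨ ((1/2)*b + (acc + 4) = 1 ∧ b ≤ -6) must hold; in canonical form it is (7/2)*q > -11 ∨ (acc + (1/2)*b = -3 ∧ b ≤ -6).
Before b := q + 3: (7/2)*q > -11 ∨ (acc + (1/2)*q = -9/2 ∧ q ≤ -9)
Before q := 2*b + 3: 7*b > -43/2 ∨ (acc + b = -6 ∧ 2*b ≤ -12)
Answer: WP = 7*b > -43/2 ∨ (acc + b = -6 ∧ 2*b ≤ -12)


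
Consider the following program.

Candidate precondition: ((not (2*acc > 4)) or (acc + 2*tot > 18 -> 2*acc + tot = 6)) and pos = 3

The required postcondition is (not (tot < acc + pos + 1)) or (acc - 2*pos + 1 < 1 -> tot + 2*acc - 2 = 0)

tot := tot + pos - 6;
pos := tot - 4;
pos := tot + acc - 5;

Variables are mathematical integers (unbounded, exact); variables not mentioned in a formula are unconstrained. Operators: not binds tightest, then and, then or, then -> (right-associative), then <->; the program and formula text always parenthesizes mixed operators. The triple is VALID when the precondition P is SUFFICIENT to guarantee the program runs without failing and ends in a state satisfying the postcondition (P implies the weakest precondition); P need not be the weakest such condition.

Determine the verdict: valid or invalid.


Working backward. After the program, the postcondition (not (tot < acc + pos + 1)) or (acc - 2*pos + 1 < 1 -> tot + 2*acc - 2 = 0) must hold; in canonical form it is (not (tot < acc + pos + 1)) or (acc < 2*pos -> 2*acc + tot = 2).
Before pos := tot + acc - 5: (not (2*acc > 4)) or (acc + 2*tot > 10 -> 2*acc + tot = 2)
Before pos := tot - 4: (not (2*acc > 4)) or (acc + 2*tot > 10 -> 2*acc + tot = 2)
Before tot := tot + pos - 6: (not (2*acc > 4)) or (acc + 2*pos + 2*tot > 22 -> 2*acc + pos + tot = 8)
The weakest precondition is (not (2*acc > 4)) or (acc + 2*pos + 2*tot > 22 -> 2*acc + pos + tot = 8).
Check whether ((not (2*acc > 4)) or (acc + 2*tot > 18 -> 2*acc + tot = 6)) and pos = 3 implies it.
Countermodel: at the initial state acc = 3, pos = 3, tot = 7, the precondition holds but the weakest precondition fails.
Answer: invalid


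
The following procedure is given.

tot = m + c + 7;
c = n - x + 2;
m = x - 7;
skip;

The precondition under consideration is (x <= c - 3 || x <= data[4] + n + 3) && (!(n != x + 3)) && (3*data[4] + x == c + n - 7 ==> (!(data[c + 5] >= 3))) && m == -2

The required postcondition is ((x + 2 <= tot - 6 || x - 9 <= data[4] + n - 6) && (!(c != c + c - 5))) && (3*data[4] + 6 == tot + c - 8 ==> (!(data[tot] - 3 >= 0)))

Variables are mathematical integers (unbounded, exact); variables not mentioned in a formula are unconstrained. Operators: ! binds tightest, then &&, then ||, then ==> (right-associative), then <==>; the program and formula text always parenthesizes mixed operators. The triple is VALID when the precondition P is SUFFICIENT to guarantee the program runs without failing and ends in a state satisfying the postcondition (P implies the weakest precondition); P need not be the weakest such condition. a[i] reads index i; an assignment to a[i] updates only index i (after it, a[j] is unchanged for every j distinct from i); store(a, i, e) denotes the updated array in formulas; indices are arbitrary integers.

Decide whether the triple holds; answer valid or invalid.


Working backward. After the program, the postcondition ((x + 2 <= tot - 6 || x - 9 <= data[4] + n - 6) && (!(c != c + c - 5))) && (3*data[4] + 6 == tot + c - 8 ==> (!(data[tot] - 3 >= 0))) must hold; in canonical form it is (x <= tot - 8 || x <= data[4] + n + 3) && (!(c != 5)) && (3*data[4] == c + tot - 14 ==> (!(data[tot] >= 3))).
Before skip: (x <= tot - 8 || x <= data[4] + n + 3) && (!(c != 5)) && (3*data[4] == c + tot - 14 ==> (!(data[tot] >= 3)))
Before m := x - 7: (x <= tot - 8 || x <= data[4] + n + 3) && (!(c != 5)) && (3*data[4] == c + tot - 14 ==> (!(data[tot] >= 3)))
Before c := n - x + 2: (x <= tot - 8 || x <= data[4] + n + 3) && (!(n != x + 3)) && (3*data[4] + x == n + tot - 12 ==> (!(data[tot] >= 3)))
Before tot := m + c + 7: (x <= c + m - 1 || x <= data[4] + n + 3) && (!(n != x + 3)) && (3*data[4] + x == c + m + n - 5 ==> (!(data[c + m + 7] >= 3)))
The weakest precondition is (x <= c + m - 1 || x <= data[4] + n + 3) && (!(n != x + 3)) && (3*data[4] + x == c + m + n - 5 ==> (!(data[c + m + 7] >= 3))).
Check whether (x <= c - 3 || x <= data[4] + n + 3) && (!(n != x + 3)) && (3*data[4] + x == c + n - 7 ==> (!(data[c + 5] >= 3))) && m == -2 implies it.
Every state satisfying the precondition satisfies the weakest precondition: the implication holds.
Answer: valid


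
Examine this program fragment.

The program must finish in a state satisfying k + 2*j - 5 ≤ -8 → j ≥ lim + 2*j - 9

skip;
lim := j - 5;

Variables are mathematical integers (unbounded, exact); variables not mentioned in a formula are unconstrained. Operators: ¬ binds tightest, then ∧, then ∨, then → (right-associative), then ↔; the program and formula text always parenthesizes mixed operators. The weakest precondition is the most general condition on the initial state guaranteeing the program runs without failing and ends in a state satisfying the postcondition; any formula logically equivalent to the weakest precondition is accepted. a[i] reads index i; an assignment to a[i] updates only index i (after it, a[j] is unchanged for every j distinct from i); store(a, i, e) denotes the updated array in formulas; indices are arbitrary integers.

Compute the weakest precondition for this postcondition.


Working backward. After the program, the postcondition k + 2*j - 5 ≤ -8 → j ≥ lim + 2*j - 9 must hold; in canonical form it is 2*j + k ≤ -3 → j + lim ≤ 9.
Before lim := j - 5: 2*j + k ≤ -3 → 2*j ≤ 14
Before skip: 2*j + k ≤ -3 → 2*j ≤ 14
Answer: WP = 2*j + k ≤ -3 → 2*j ≤ 14


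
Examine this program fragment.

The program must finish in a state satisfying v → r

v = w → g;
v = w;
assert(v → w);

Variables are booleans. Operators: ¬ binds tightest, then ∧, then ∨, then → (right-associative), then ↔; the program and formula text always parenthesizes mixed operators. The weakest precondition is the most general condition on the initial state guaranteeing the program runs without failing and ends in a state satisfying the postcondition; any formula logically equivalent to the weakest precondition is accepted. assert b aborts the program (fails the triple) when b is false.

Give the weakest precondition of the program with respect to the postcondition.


Working backward. After the program, v → r must hold.
Before assert v → w: (v → w) ∧ (v → r)
Before v := w: w → r
Before v := w → g: w → r
Answer: WP = w → r


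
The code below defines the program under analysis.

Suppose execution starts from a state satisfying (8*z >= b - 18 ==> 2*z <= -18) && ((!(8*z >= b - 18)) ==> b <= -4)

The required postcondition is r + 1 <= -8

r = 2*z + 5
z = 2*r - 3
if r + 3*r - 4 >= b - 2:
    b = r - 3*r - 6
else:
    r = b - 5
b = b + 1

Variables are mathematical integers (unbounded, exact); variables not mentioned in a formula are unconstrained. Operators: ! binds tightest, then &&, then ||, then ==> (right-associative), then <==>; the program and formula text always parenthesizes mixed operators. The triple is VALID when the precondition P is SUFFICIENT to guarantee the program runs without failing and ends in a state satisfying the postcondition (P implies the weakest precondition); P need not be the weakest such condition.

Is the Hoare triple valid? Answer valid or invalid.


Working backward. After the program, the postcondition r + 1 <= -8 must hold; in canonical form it is r <= -9.
Before b := b + 1: r <= -9
Then branch requires r <= -9; else branch requires b <= -4.
Before the if: (4*r >= b + 2 ==> r <= -9) && ((!(4*r >= b + 2)) ==> b <= -4)
Before z := 2*r - 3: (4*r >= b + 2 ==> r <= -9) && ((!(4*r >= b + 2)) ==> b <= -4)
Before r := 2*z + 5: (8*z >= b - 18 ==> 2*z <= -14) && ((!(8*z >= b - 18)) ==> b <= -4)
The weakest precondition is (8*z >= b - 18 ==> 2*z <= -14) && ((!(8*z >= b - 18)) ==> b <= -4).
Check whether (8*z >= b - 18 ==> 2*z <= -18) && ((!(8*z >= b - 18)) ==> b <= -4) implies it.
Every state satisfying the precondition satisfies the weakest precondition: the implication holds.
Answer: valid


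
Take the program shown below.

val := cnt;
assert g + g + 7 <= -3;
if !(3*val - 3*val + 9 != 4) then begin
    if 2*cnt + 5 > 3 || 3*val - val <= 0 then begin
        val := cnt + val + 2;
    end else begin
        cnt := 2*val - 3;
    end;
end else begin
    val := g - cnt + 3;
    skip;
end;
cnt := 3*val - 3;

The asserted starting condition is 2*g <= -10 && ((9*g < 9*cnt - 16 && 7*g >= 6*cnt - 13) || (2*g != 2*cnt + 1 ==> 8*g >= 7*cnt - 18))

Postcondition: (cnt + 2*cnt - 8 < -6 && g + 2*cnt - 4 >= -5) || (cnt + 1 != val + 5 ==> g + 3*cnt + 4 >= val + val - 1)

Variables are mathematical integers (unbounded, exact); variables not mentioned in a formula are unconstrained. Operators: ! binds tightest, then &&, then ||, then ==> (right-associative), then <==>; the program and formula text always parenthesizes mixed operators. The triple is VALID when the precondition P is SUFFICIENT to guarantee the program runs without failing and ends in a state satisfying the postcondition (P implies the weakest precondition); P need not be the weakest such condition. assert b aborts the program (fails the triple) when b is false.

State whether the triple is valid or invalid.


Working backward. After the program, the postcondition (cnt + 2*cnt - 8 < -6 && g + 2*cnt - 4 >= -5) || (cnt + 1 != val + 5 ==> g + 3*cnt + 4 >= val + val - 1) must hold; in canonical form it is (3*cnt < 2 && 2*cnt + g >= -1) || (cnt != val + 4 ==> 3*cnt + g >= 2*val - 5).
Before cnt := 3*val - 3: (9*val < 11 && g + 6*val >= 5) || (2*val != 7 ==> g + 7*val >= 4)
Then branch requires ((2*cnt > -2 || 2*val <= 0) ==> ((9*cnt + 9*val < -7 && 6*cnt + g + 6*val >= -7) || (2*cnt + 2*val != 3 ==> 7*cnt + g + 7*val >= -10))) && ((!(2*cnt > -2 || 2*val <= 0)) ==> ((9*val < 11 && g + 6*val >= 5) || (2*val != 7 ==> g + 7*val >= 4))); else branch requires (9*g < 9*cnt - 16 && 7*g >= 6*cnt - 13) || (2*g != 2*cnt + 1 ==> 8*g >= 7*cnt - 17).
Before the if: (9*g < 9*cnt - 16 && 7*g >= 6*cnt - 13) || (2*g != 2*cnt + 1 ==> 8*g >= 7*cnt - 17)
Before assert g + g + 7 <= -3: 2*g <= -10 && ((9*g < 9*cnt - 16 && 7*g >= 6*cnt - 13) || (2*g != 2*cnt + 1 ==> 8*g >= 7*cnt - 17))
Before val := cnt: 2*g <= -10 && ((9*g < 9*cnt - 16 && 7*g >= 6*cnt - 13) || (2*g != 2*cnt + 1 ==> 8*g >= 7*cnt - 17))
The weakest precondition is 2*g <= -10 && ((9*g < 9*cnt - 16 && 7*g >= 6*cnt - 13) || (2*g != 2*cnt + 1 ==> 8*g >= 7*cnt - 17)).
Check whether 2*g <= -10 && ((9*g < 9*cnt - 16 && 7*g >= 6*cnt - 13) || (2*g != 2*cnt + 1 ==> 8*g >= 7*cnt - 18)) implies it.
Countermodel: at the initial state cnt = -10, g = -11, the precondition holds but the weakest precondition fails.
Answer: invalid


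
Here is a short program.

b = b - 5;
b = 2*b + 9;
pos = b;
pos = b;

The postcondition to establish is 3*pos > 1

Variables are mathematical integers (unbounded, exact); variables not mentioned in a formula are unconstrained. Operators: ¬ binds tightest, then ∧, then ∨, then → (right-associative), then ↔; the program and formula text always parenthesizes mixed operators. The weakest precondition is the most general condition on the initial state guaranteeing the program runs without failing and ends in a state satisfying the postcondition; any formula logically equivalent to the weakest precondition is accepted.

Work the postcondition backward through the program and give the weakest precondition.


Working backward. After the program, 3*pos > 1 must hold.
Before pos := b: 3*b > 1
Before pos := b: 3*b > 1
Before b := 2*b + 9: 6*b > -26
Before b := b - 5: 6*b > 4
Answer: WP = 6*b > 4


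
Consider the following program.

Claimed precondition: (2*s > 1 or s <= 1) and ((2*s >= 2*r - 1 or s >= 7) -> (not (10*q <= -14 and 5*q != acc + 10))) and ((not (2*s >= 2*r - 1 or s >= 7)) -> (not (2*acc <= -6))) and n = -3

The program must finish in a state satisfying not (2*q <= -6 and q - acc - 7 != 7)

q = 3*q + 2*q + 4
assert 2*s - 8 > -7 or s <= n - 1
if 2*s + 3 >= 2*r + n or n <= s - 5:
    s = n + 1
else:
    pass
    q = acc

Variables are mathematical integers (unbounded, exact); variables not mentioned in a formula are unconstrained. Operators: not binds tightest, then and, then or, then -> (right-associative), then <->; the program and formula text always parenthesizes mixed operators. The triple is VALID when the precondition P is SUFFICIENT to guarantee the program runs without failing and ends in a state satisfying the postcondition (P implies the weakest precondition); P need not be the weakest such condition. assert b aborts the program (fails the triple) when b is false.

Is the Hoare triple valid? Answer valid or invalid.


Working backward. After the program, the postcondition not (2*q <= -6 and q - acc - 7 != 7) must hold; in canonical form it is not (2*q <= -6 and q != acc + 14).
Then branch requires not (2*q <= -6 and q != acc + 14); else branch requires not (2*acc <= -6).
Before the if: ((2*s >= n + 2*r - 3 or n <= s - 5) -> (not (2*q <= -6 and q != acc + 14))) and ((not (2*s >= n + 2*r - 3 or n <= s - 5)) -> (not (2*acc <= -6)))
Before assert 2*s - 8 > -7 or s <= n - 1: (2*s > 1 or s <= n - 1) and ((2*s >= n + 2*r - 3 or n <= s - 5) -> (not (2*q <= -6 and q != acc + 14))) and ((not (2*s >= n + 2*r - 3 or n <= s - 5)) -> (not (2*acc <= -6)))
Before q := 3*q + 2*q + 4: (2*s > 1 or s <= n - 1) and ((2*s >= n + 2*r - 3 or n <= s - 5) -> (not (10*q <= -14 and 5*q != acc + 10))) and ((not (2*s >= n + 2*r - 3 or n <= s - 5)) -> (not (2*acc <= -6)))
The weakest precondition is (2*s > 1 or s <= n - 1) and ((2*s >= n + 2*r - 3 or n <= s - 5) -> (not (10*q <= -14 and 5*q != acc + 10))) and ((not (2*s >= n + 2*r - 3 or n <= s - 5)) -> (not (2*acc <= -6))).
Check whether (2*s > 1 or s <= 1) and ((2*s >= 2*r - 1 or s >= 7) -> (not (10*q <= -14 and 5*q != acc + 10))) and ((not (2*s >= 2*r - 1 or s >= 7)) -> (not (2*acc <= -6))) and n = -3 implies it.
Countermodel: at the initial state acc = 0, n = -3, q = 2, r = 1, s = -3, the precondition holds but the weakest precondition fails.
Answer: invalid


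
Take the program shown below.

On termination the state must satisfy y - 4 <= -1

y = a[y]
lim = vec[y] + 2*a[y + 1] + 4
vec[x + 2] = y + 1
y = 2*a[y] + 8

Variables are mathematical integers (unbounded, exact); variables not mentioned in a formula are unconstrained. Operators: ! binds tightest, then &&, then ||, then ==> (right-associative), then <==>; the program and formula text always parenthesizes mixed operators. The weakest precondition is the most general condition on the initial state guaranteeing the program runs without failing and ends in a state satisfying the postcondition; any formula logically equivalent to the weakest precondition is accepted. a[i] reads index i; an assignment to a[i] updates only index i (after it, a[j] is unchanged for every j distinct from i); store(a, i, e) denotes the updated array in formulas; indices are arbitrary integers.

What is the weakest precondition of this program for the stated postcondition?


Working backward. After the program, the postcondition y - 4 <= -1 must hold; in canonical form it is y <= 3.
Before y := 2*a[y] + 8: 2*a[y] <= -5
Before vec[x + 2] := y + 1: 2*a[y] <= -5
Before lim := vec[y] + 2*a[y + 1] + 4: 2*a[y] <= -5
Before y := a[y]: 2*a[a[y]] <= -5
Answer: WP = 2*a[a[y]] <= -5


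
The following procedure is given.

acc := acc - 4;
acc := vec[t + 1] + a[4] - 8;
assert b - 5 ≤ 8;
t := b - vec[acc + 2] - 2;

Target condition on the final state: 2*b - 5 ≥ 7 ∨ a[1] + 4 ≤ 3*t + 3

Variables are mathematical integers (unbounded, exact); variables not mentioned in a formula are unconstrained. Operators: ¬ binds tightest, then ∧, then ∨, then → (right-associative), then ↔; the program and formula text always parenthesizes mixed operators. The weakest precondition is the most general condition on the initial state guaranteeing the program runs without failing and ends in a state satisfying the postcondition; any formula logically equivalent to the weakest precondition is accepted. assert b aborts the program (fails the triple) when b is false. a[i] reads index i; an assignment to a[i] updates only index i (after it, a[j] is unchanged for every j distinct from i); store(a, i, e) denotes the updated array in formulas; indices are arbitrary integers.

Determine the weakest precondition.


Working backward. After the program, the postcondition 2*b - 5 ≥ 7 ∨ a[1] + 4 ≤ 3*t + 3 must hold; in canonical form it is 2*b ≥ 12 ∨ a[1] ≤ 3*t - 1.
Before t := b - vec[acc + 2] - 2: 2*b ≥ 12 ∨ a[1] + 3*vec[acc + 2] ≤ 3*b - 7
Before assert b - 5 ≤ 8: b ≤ 13 ∧ (2*b ≥ 12 ∨ a[1] + 3*vec[acc + 2] ≤ 3*b - 7)
Before acc := vec[t + 1] + a[4] - 8: b ≤ 13 ∧ (2*b ≥ 12 ∨ a[1] + 3*vec[a[4] + vec[t + 1] - 6] ≤ 3*b - 7)
Before acc := acc - 4: b ≤ 13 ∧ (2*b ≥ 12 ∨ a[1] + 3*vec[a[4] + vec[t + 1] - 6] ≤ 3*b - 7)
Answer: WP = b ≤ 13 ∧ (2*b ≥ 12 ∨ a[1] + 3*vec[a[4] + vec[t + 1] - 6] ≤ 3*b - 7)
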